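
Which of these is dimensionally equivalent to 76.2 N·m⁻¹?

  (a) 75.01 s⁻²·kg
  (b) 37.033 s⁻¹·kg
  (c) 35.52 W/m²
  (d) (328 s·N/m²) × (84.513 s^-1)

(a)

Reference: N·m⁻¹ = kg·m·s⁻²·m⁻¹ = kg·s⁻².
Each option:
  (a) kg·s⁻²  ← same
  (b) kg·s⁻¹
  (c) W·m⁻² = J·s⁻¹·m⁻² = kg·s⁻³
  (d) [kg·m⁻¹·s⁻¹] · [s⁻¹] = kg·m⁻¹·s⁻²
Only (a) matches kg·s⁻².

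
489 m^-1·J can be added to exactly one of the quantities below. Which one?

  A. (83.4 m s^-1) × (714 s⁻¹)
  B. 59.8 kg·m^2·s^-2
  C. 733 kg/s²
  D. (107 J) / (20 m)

D.

Reference: J·m⁻¹ = N·m·m⁻¹ = kg·m·s⁻².
Each option:
  A. [m·s⁻¹] · [s⁻¹] = m·s⁻²
  B. kg·m²·s⁻²
  C. kg·s⁻²
  D. [kg·m²·s⁻²] / [m] = kg·m·s⁻²  ← same
Only D. matches kg·m·s⁻².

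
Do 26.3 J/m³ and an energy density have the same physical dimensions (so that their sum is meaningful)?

Yes

Work out the base dimensions of each:
  26.3 J/m³:  J·m⁻³ = N·m·m⁻³ = kg·m⁻¹·s⁻²
  an energy density:  [energy density] = kg·m⁻¹·s⁻²
Both are kg·m⁻¹·s⁻², so they have the same dimensions and can be added.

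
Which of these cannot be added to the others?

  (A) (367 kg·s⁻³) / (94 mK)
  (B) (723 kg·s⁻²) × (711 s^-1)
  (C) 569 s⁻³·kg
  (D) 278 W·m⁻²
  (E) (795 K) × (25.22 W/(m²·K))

(A)

Expand each in SI base units:
  (A) [kg·s⁻³] / [K] = kg·s⁻³·K⁻¹
  (B) [kg·s⁻²] · [s⁻¹] = kg·s⁻³
  (C) kg·s⁻³
  (D) W·m⁻² = J·s⁻¹·m⁻² = kg·s⁻³
  (E) [K] · [kg·s⁻³·K⁻¹] = kg·s⁻³
All reduce to kg·s⁻³ except (A), which is kg·s⁻³·K⁻¹.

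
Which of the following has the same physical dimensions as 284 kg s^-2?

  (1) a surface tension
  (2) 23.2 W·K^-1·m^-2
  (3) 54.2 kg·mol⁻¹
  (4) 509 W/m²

(1)

Reference: kg·s⁻².
Each option:
  (1) [surface tension] = kg·s⁻²  ← same
  (2) W·m⁻²·K⁻¹ = J·s⁻¹·m⁻²·K⁻¹ = kg·s⁻³·K⁻¹
  (3) kg·mol⁻¹
  (4) W·m⁻² = J·s⁻¹·m⁻² = kg·s⁻³
Only (1) matches kg·s⁻².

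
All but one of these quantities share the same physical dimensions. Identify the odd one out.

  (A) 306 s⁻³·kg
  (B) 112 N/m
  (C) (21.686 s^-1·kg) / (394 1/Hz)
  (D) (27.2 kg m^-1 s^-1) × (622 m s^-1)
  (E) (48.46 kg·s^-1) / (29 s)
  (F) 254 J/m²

(A)

Reduce each to base SI dimensions:
  (A) kg·s⁻³
  (B) N·m⁻¹ = kg·m·s⁻²·m⁻¹ = kg·s⁻²
  (C) [kg·s⁻¹] / [s] = kg·s⁻²
  (D) [kg·m⁻¹·s⁻¹] · [m·s⁻¹] = kg·s⁻²
  (E) [kg·s⁻¹] / [s] = kg·s⁻²
  (F) J·m⁻² = N·m·m⁻² = kg·s⁻²
All reduce to kg·s⁻² except (A), which is kg·s⁻³.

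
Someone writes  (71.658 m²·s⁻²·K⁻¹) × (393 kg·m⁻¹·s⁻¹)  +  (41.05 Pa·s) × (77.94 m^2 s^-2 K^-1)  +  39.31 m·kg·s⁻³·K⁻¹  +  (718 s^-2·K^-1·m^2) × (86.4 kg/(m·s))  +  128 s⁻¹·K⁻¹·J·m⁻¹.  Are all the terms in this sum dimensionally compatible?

Dimensions:
  (71.658 m²·s⁻²·K⁻¹) × (393 kg·m⁻¹·s⁻¹):  [m²·s⁻²·K⁻¹] · [kg·m⁻¹·s⁻¹] = kg·m·s⁻³·K⁻¹
  (41.05 Pa·s) × (77.94 m^2 s^-2 K^-1):  [kg·m⁻¹·s⁻¹] · [m²·s⁻²·K⁻¹] = kg·m·s⁻³·K⁻¹
  39.31 m·kg·s⁻³·K⁻¹:  kg·m·s⁻³·K⁻¹
  (718 s^-2·K^-1·m^2) × (86.4 kg/(m·s)):  [m²·s⁻²·K⁻¹] · [kg·m⁻¹·s⁻¹] = kg·m·s⁻³·K⁻¹
  128 s⁻¹·K⁻¹·J·m⁻¹:  J·s⁻¹·m⁻¹·K⁻¹ = N·m·s⁻¹·m⁻¹·K⁻¹ = kg·m·s⁻³·K⁻¹
Every term reduces to kg·m·s⁻³·K⁻¹.

Yes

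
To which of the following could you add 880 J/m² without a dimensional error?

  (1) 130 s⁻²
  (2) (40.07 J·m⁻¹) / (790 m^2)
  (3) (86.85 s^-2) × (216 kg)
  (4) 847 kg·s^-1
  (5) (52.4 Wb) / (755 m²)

(3)

Reference: J·m⁻² = N·m·m⁻² = kg·s⁻².
Each option:
  (1) s⁻²
  (2) [kg·m·s⁻²] / [m²] = kg·m⁻¹·s⁻²
  (3) [s⁻²] · [kg] = kg·s⁻²  ← same
  (4) kg·s⁻¹
  (5) [kg·m²·s⁻²·A⁻¹] / [m²] = kg·s⁻²·A⁻¹
Only (3) matches kg·s⁻².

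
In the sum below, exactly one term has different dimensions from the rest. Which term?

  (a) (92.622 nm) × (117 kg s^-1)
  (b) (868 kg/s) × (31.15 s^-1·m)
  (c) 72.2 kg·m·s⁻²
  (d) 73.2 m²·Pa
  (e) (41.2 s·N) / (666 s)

Reduce each to base SI dimensions:
  (a) [m] · [kg·s⁻¹] = kg·m·s⁻¹
  (b) [kg·s⁻¹] · [m·s⁻¹] = kg·m·s⁻²
  (c) kg·m·s⁻²
  (d) Pa·m² = N·m⁻²·m² = kg·m·s⁻²
  (e) [kg·m·s⁻¹] / [s] = kg·m·s⁻²
All reduce to kg·m·s⁻² except (a), which is kg·m·s⁻¹.

(a)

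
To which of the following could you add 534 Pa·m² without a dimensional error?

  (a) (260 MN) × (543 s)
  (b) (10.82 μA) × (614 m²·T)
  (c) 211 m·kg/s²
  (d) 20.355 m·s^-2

(c)

Reference: Pa·m² = N·m⁻²·m² = kg·m·s⁻².
Each option:
  (a) [kg·m·s⁻²] · [s] = kg·m·s⁻¹
  (b) [A] · [kg·m²·s⁻²·A⁻¹] = kg·m²·s⁻²
  (c) kg·m·s⁻²  ← same
  (d) m·s⁻²
Only (c) matches kg·m·s⁻².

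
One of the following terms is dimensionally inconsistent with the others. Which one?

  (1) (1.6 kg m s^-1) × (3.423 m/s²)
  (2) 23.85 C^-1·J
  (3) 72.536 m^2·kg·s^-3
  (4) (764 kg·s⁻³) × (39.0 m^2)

Expand each in SI base units:
  (1) [kg·m·s⁻¹] · [m·s⁻²] = kg·m²·s⁻³
  (2) J·C⁻¹ = N·m·(s·A)⁻¹ = kg·m²·s⁻³·A⁻¹
  (3) kg·m²·s⁻³
  (4) [kg·s⁻³] · [m²] = kg·m²·s⁻³
All reduce to kg·m²·s⁻³ except (2), which is kg·m²·s⁻³·A⁻¹.

(2)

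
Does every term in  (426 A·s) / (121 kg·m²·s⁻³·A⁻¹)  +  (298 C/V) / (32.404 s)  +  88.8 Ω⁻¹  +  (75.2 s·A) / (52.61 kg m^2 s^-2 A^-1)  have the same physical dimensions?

In SI base units:
  (426 A·s) / (121 kg·m²·s⁻³·A⁻¹):  [s·A] / [kg·m²·s⁻³·A⁻¹] = kg⁻¹·m⁻²·s⁴·A²
  (298 C/V) / (32.404 s):  [kg⁻¹·m⁻²·s⁴·A²] / [s] = kg⁻¹·m⁻²·s³·A²
  88.8 Ω⁻¹:  Ω⁻¹ = (V·A⁻¹)⁻¹ = kg⁻¹·m⁻²·s³·A²
  (75.2 s·A) / (52.61 kg m^2 s^-2 A^-1):  [s·A] / [kg·m²·s⁻²·A⁻¹] = kg⁻¹·m⁻²·s³·A²
The terms do not share a single dimension (kg⁻¹·m⁻²·s³·A² vs kg⁻¹·m⁻²·s⁴·A²).

No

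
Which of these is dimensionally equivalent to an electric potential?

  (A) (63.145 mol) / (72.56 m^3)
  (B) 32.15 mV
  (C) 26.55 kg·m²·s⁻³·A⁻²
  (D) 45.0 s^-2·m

(B)

Reference: [electric potential] = kg·m²·s⁻³·A⁻¹.
Each option:
  (A) [mol] / [m³] = m⁻³·mol
  (B) V = J·C⁻¹ = kg·m²·s⁻³·A⁻¹  ← same
  (C) kg·m²·s⁻³·A⁻²
  (D) m·s⁻²
Only (B) matches kg·m²·s⁻³·A⁻¹.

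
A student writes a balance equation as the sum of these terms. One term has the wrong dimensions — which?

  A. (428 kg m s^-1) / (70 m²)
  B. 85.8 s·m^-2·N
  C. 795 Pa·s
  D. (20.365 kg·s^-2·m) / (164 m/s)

D.

Work out the base dimensions of each:
  A. [kg·m·s⁻¹] / [m²] = kg·m⁻¹·s⁻¹
  B. N·s·m⁻² = kg·m·s⁻²·s·m⁻² = kg·m⁻¹·s⁻¹
  C. Pa·s = N·m⁻²·s = kg·m⁻¹·s⁻¹
  D. [kg·m·s⁻²] / [m·s⁻¹] = kg·s⁻¹
All reduce to kg·m⁻¹·s⁻¹ except D., which is kg·s⁻¹.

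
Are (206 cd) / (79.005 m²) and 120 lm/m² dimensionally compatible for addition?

Reduce each to base SI dimensions:
  (206 cd) / (79.005 m²):  [cd] / [m²] = m⁻²·cd
  120 lm/m²:  lm·m⁻² = cd·m⁻² = m⁻²·cd
Both are m⁻²·cd, so they have the same dimensions and can be added.

Yes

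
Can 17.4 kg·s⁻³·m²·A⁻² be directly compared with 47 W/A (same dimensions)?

In SI base units:
  17.4 kg·s⁻³·m²·A⁻²:  kg·m²·s⁻³·A⁻²
  47 W/A:  W·A⁻¹ = J·s⁻¹·A⁻¹ = kg·m²·s⁻³·A⁻¹
kg·m²·s⁻³·A⁻² ≠ kg·m²·s⁻³·A⁻¹, so they cannot be added.

No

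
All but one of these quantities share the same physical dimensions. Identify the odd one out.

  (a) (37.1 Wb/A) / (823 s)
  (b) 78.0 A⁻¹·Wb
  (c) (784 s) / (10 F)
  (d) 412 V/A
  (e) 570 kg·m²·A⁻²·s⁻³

Dimensions:
  (a) [kg·m²·s⁻²·A⁻²] / [s] = kg·m²·s⁻³·A⁻²
  (b) Wb·A⁻¹ = V·s·A⁻¹ = kg·m²·s⁻²·A⁻²
  (c) [s] / [kg⁻¹·m⁻²·s⁴·A²] = kg·m²·s⁻³·A⁻²
  (d) V·A⁻¹ = J·C⁻¹·A⁻¹ = kg·m²·s⁻³·A⁻²
  (e) kg·m²·s⁻³·A⁻²
All reduce to kg·m²·s⁻³·A⁻² except (b), which is kg·m²·s⁻²·A⁻².

(b)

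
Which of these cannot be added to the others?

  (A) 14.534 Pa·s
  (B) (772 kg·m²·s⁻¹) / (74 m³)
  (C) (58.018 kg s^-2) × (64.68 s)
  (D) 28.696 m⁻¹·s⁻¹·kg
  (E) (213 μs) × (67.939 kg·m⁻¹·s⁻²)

(C)

In SI base units:
  (A) Pa·s = N·m⁻²·s = kg·m⁻¹·s⁻¹
  (B) [kg·m²·s⁻¹] / [m³] = kg·m⁻¹·s⁻¹
  (C) [kg·s⁻²] · [s] = kg·s⁻¹
  (D) kg·m⁻¹·s⁻¹
  (E) [s] · [kg·m⁻¹·s⁻²] = kg·m⁻¹·s⁻¹
All reduce to kg·m⁻¹·s⁻¹ except (C), which is kg·s⁻¹.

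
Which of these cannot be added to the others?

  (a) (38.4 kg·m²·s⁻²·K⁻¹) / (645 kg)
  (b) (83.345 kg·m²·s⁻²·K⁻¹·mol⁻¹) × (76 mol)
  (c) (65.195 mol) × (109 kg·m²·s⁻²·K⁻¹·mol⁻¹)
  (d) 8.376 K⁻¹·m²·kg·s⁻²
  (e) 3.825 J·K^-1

(a)

Expand each in SI base units:
  (a) [kg·m²·s⁻²·K⁻¹] / [kg] = m²·s⁻²·K⁻¹
  (b) [kg·m²·s⁻²·K⁻¹·mol⁻¹] · [mol] = kg·m²·s⁻²·K⁻¹
  (c) [mol] · [kg·m²·s⁻²·K⁻¹·mol⁻¹] = kg·m²·s⁻²·K⁻¹
  (d) kg·m²·s⁻²·K⁻¹
  (e) J·K⁻¹ = N·m·K⁻¹ = kg·m²·s⁻²·K⁻¹
All reduce to kg·m²·s⁻²·K⁻¹ except (a), which is m²·s⁻²·K⁻¹.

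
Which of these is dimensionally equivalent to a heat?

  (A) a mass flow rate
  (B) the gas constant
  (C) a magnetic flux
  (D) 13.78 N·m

Reference: [heat] = kg·m²·s⁻².
Each option:
  (A) [mass flow rate] = kg·s⁻¹
  (B) [gas constant] = kg·m²·s⁻²·K⁻¹·mol⁻¹
  (C) [magnetic flux] = kg·m²·s⁻²·A⁻¹
  (D) N·m = kg·m·s⁻²·m = kg·m²·s⁻²  ← same
Only (D) matches kg·m²·s⁻².

(D)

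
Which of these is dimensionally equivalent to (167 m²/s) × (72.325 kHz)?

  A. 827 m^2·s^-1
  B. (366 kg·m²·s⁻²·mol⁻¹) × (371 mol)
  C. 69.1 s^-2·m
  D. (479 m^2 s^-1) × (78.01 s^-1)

D.

Reference: [m²·s⁻¹] · [s⁻¹] = m²·s⁻².
Each option:
  A. m²·s⁻¹
  B. [kg·m²·s⁻²·mol⁻¹] · [mol] = kg·m²·s⁻²
  C. m·s⁻²
  D. [m²·s⁻¹] · [s⁻¹] = m²·s⁻²  ← same
Only D. matches m²·s⁻².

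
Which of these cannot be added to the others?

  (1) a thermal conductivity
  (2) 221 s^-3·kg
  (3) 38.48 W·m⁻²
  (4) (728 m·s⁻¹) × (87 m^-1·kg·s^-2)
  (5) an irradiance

(1)

Expand each in SI base units:
  (1) [thermal conductivity] = kg·m·s⁻³·K⁻¹
  (2) kg·s⁻³
  (3) W·m⁻² = J·s⁻¹·m⁻² = kg·s⁻³
  (4) [m·s⁻¹] · [kg·m⁻¹·s⁻²] = kg·s⁻³
  (5) [irradiance] = kg·s⁻³
All reduce to kg·s⁻³ except (1), which is kg·m·s⁻³·K⁻¹.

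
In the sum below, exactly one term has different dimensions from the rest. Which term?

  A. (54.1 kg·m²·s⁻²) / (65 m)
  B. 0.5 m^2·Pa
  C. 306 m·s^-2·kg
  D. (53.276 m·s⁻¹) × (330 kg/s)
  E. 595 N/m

E.

Reduce each to base SI dimensions:
  A. [kg·m²·s⁻²] / [m] = kg·m·s⁻²
  B. Pa·m² = N·m⁻²·m² = kg·m·s⁻²
  C. kg·m·s⁻²
  D. [m·s⁻¹] · [kg·s⁻¹] = kg·m·s⁻²
  E. N·m⁻¹ = kg·m·s⁻²·m⁻¹ = kg·s⁻²
All reduce to kg·m·s⁻² except E., which is kg·s⁻².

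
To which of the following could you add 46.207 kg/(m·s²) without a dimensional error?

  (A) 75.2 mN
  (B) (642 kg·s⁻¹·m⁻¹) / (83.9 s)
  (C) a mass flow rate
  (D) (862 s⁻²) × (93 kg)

(B)

Reference: kg·m⁻¹·s⁻².
Each option:
  (A) N = kg·m·s⁻²
  (B) [kg·m⁻¹·s⁻¹] / [s] = kg·m⁻¹·s⁻²  ← same
  (C) [mass flow rate] = kg·s⁻¹
  (D) [s⁻²] · [kg] = kg·s⁻²
Only (B) matches kg·m⁻¹·s⁻².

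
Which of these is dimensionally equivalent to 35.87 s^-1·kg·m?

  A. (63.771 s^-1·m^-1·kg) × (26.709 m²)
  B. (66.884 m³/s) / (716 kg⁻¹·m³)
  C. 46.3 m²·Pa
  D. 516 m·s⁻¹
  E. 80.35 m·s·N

Reference: kg·m·s⁻¹.
Each option:
  A. [kg·m⁻¹·s⁻¹] · [m²] = kg·m·s⁻¹  ← same
  B. [m³·s⁻¹] / [kg⁻¹·m³] = kg·s⁻¹
  C. Pa·m² = N·m⁻²·m² = kg·m·s⁻²
  D. m·s⁻¹
  E. N·m·s = kg·m·s⁻²·m·s = kg·m²·s⁻¹
Only A. matches kg·m·s⁻¹.

A.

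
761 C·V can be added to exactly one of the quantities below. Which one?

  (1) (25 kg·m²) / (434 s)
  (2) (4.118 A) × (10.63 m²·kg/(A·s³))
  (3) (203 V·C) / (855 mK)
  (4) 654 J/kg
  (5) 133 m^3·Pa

(5)

Reference: C·V = s·A·J·C⁻¹ = kg·m²·s⁻².
Each option:
  (1) [kg·m²] / [s] = kg·m²·s⁻¹
  (2) [A] · [kg·m²·s⁻³·A⁻¹] = kg·m²·s⁻³
  (3) [kg·m²·s⁻²] / [K] = kg·m²·s⁻²·K⁻¹
  (4) J·kg⁻¹ = N·m·kg⁻¹ = m²·s⁻²
  (5) Pa·m³ = N·m⁻²·m³ = kg·m²·s⁻²  ← same
Only (5) matches kg·m²·s⁻².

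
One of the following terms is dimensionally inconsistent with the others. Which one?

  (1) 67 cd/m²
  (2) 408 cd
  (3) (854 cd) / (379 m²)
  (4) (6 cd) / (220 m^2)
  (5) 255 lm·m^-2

Expand each in SI base units:
  (1) cd·m⁻² = m⁻²·cd
  (2) cd
  (3) [cd] / [m²] = m⁻²·cd
  (4) [cd] / [m²] = m⁻²·cd
  (5) lm·m⁻² = cd·m⁻² = m⁻²·cd
All reduce to m⁻²·cd except (2), which is cd.

(2)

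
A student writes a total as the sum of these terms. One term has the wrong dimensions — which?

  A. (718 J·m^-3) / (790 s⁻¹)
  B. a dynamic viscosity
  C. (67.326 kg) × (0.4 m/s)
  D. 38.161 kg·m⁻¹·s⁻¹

C.

Expand each in SI base units:
  A. [kg·m⁻¹·s⁻²] / [s⁻¹] = kg·m⁻¹·s⁻¹
  B. [dynamic viscosity] = kg·m⁻¹·s⁻¹
  C. [kg] · [m·s⁻¹] = kg·m·s⁻¹
  D. kg·m⁻¹·s⁻¹
All reduce to kg·m⁻¹·s⁻¹ except C., which is kg·m·s⁻¹.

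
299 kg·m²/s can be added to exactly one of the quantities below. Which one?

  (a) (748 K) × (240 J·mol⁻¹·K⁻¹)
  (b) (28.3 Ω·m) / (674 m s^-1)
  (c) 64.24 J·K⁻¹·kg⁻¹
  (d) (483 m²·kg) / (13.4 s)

(d)

Reference: kg·m²·s⁻¹.
Each option:
  (a) [K] · [kg·m²·s⁻²·K⁻¹·mol⁻¹] = kg·m²·s⁻²·mol⁻¹
  (b) [kg·m³·s⁻³·A⁻²] / [m·s⁻¹] = kg·m²·s⁻²·A⁻²
  (c) J·kg⁻¹·K⁻¹ = N·m·kg⁻¹·K⁻¹ = m²·s⁻²·K⁻¹
  (d) [kg·m²] / [s] = kg·m²·s⁻¹  ← same
Only (d) matches kg·m²·s⁻¹.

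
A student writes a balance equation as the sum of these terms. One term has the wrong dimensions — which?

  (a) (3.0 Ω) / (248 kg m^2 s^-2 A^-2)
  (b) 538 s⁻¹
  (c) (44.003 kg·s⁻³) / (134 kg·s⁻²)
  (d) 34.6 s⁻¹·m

Expand each in SI base units:
  (a) [kg·m²·s⁻³·A⁻²] / [kg·m²·s⁻²·A⁻²] = s⁻¹
  (b) s⁻¹
  (c) [kg·s⁻³] / [kg·s⁻²] = s⁻¹
  (d) m·s⁻¹
All reduce to s⁻¹ except (d), which is m·s⁻¹.

(d)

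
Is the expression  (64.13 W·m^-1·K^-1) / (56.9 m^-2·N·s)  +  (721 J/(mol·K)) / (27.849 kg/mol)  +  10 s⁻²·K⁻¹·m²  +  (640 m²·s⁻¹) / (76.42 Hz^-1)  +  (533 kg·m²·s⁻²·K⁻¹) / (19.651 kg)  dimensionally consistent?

No

Work out the base dimensions of each:
  (64.13 W·m^-1·K^-1) / (56.9 m^-2·N·s):  [kg·m·s⁻³·K⁻¹] / [kg·m⁻¹·s⁻¹] = m²·s⁻²·K⁻¹
  (721 J/(mol·K)) / (27.849 kg/mol):  [kg·m²·s⁻²·K⁻¹·mol⁻¹] / [kg·mol⁻¹] = m²·s⁻²·K⁻¹
  10 s⁻²·K⁻¹·m²:  m²·s⁻²·K⁻¹
  (640 m²·s⁻¹) / (76.42 Hz^-1):  [m²·s⁻¹] / [s] = m²·s⁻²
  (533 kg·m²·s⁻²·K⁻¹) / (19.651 kg):  [kg·m²·s⁻²·K⁻¹] / [kg] = m²·s⁻²·K⁻¹
The terms do not share a single dimension (m²·s⁻² vs m²·s⁻²·K⁻¹).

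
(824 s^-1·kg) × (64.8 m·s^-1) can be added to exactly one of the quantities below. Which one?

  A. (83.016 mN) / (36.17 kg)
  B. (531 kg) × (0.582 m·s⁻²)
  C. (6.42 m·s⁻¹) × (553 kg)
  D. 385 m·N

Reference: [kg·s⁻¹] · [m·s⁻¹] = kg·m·s⁻².
Each option:
  A. [kg·m·s⁻²] / [kg] = m·s⁻²
  B. [kg] · [m·s⁻²] = kg·m·s⁻²  ← same
  C. [m·s⁻¹] · [kg] = kg·m·s⁻¹
  D. N·m = kg·m·s⁻²·m = kg·m²·s⁻²
Only B. matches kg·m·s⁻².

B.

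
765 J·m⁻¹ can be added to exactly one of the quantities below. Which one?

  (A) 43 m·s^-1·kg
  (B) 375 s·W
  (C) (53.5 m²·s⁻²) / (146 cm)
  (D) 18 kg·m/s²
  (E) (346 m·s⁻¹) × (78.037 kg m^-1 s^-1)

(D)

Reference: J·m⁻¹ = N·m·m⁻¹ = kg·m·s⁻².
Each option:
  (A) kg·m·s⁻¹
  (B) W·s = J·s⁻¹·s = kg·m²·s⁻²
  (C) [m²·s⁻²] / [m] = m·s⁻²
  (D) kg·m·s⁻²  ← same
  (E) [m·s⁻¹] · [kg·m⁻¹·s⁻¹] = kg·s⁻²
Only (D) matches kg·m·s⁻².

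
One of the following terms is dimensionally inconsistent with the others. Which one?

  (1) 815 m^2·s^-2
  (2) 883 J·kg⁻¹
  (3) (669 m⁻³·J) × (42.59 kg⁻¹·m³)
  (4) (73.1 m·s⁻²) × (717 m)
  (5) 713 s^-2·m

Expand each in SI base units:
  (1) m²·s⁻²
  (2) J·kg⁻¹ = N·m·kg⁻¹ = m²·s⁻²
  (3) [kg·m⁻¹·s⁻²] · [kg⁻¹·m³] = m²·s⁻²
  (4) [m·s⁻²] · [m] = m²·s⁻²
  (5) m·s⁻²
All reduce to m²·s⁻² except (5), which is m·s⁻².

(5)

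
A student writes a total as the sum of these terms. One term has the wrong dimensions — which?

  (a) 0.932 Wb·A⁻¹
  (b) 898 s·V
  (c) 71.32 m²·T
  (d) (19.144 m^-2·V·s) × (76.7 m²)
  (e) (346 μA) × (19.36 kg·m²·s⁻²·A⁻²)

(a)

In SI base units:
  (a) Wb·A⁻¹ = V·s·A⁻¹ = kg·m²·s⁻²·A⁻²
  (b) V·s = J·C⁻¹·s = kg·m²·s⁻²·A⁻¹
  (c) T·m² = Wb·m⁻²·m² = kg·m²·s⁻²·A⁻¹
  (d) [kg·s⁻²·A⁻¹] · [m²] = kg·m²·s⁻²·A⁻¹
  (e) [A] · [kg·m²·s⁻²·A⁻²] = kg·m²·s⁻²·A⁻¹
All reduce to kg·m²·s⁻²·A⁻¹ except (a), which is kg·m²·s⁻²·A⁻².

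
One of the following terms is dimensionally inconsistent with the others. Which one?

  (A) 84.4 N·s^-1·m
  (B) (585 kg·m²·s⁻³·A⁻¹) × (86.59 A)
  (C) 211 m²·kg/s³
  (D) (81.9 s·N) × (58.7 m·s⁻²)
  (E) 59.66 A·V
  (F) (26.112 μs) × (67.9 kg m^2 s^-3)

Expand each in SI base units:
  (A) N·m·s⁻¹ = kg·m·s⁻²·m·s⁻¹ = kg·m²·s⁻³
  (B) [kg·m²·s⁻³·A⁻¹] · [A] = kg·m²·s⁻³
  (C) kg·m²·s⁻³
  (D) [kg·m·s⁻¹] · [m·s⁻²] = kg·m²·s⁻³
  (E) V·A = J·C⁻¹·A = kg·m²·s⁻³
  (F) [s] · [kg·m²·s⁻³] = kg·m²·s⁻²
All reduce to kg·m²·s⁻³ except (F), which is kg·m²·s⁻².

(F)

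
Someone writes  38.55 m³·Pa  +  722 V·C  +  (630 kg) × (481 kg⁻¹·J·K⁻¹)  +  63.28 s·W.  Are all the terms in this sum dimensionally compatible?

No

Expand each in SI base units:
  38.55 m³·Pa:  Pa·m³ = N·m⁻²·m³ = kg·m²·s⁻²
  722 V·C:  C·V = s·A·J·C⁻¹ = kg·m²·s⁻²
  (630 kg) × (481 kg⁻¹·J·K⁻¹):  [kg] · [m²·s⁻²·K⁻¹] = kg·m²·s⁻²·K⁻¹
  63.28 s·W:  W·s = J·s⁻¹·s = kg·m²·s⁻²
The terms do not share a single dimension (kg·m²·s⁻² vs kg·m²·s⁻²·K⁻¹).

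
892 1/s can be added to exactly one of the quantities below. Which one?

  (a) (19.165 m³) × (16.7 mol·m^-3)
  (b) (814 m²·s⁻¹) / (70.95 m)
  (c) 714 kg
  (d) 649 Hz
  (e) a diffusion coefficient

Reference: s⁻¹.
Each option:
  (a) [m³] · [m⁻³·mol] = mol
  (b) [m²·s⁻¹] / [m] = m·s⁻¹
  (c) kg
  (d) Hz = s⁻¹  ← same
  (e) [diffusion coefficient] = m²·s⁻¹
Only (d) matches s⁻¹.

(d)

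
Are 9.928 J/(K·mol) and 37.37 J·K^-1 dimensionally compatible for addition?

No

In SI base units:
  9.928 J/(K·mol):  J·mol⁻¹·K⁻¹ = N·m·mol⁻¹·K⁻¹ = kg·m²·s⁻²·K⁻¹·mol⁻¹
  37.37 J·K^-1:  J·K⁻¹ = N·m·K⁻¹ = kg·m²·s⁻²·K⁻¹
kg·m²·s⁻²·K⁻¹·mol⁻¹ ≠ kg·m²·s⁻²·K⁻¹, so they cannot be added.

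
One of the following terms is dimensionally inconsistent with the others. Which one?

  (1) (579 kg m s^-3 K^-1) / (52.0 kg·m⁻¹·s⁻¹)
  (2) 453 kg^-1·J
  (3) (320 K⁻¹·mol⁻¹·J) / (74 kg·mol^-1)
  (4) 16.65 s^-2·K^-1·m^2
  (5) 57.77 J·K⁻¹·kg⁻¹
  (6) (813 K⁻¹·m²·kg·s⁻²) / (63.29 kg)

(2)

Work out the base dimensions of each:
  (1) [kg·m·s⁻³·K⁻¹] / [kg·m⁻¹·s⁻¹] = m²·s⁻²·K⁻¹
  (2) J·kg⁻¹ = N·m·kg⁻¹ = m²·s⁻²
  (3) [kg·m²·s⁻²·K⁻¹·mol⁻¹] / [kg·mol⁻¹] = m²·s⁻²·K⁻¹
  (4) m²·s⁻²·K⁻¹
  (5) J·kg⁻¹·K⁻¹ = N·m·kg⁻¹·K⁻¹ = m²·s⁻²·K⁻¹
  (6) [kg·m²·s⁻²·K⁻¹] / [kg] = m²·s⁻²·K⁻¹
All reduce to m²·s⁻²·K⁻¹ except (2), which is m²·s⁻².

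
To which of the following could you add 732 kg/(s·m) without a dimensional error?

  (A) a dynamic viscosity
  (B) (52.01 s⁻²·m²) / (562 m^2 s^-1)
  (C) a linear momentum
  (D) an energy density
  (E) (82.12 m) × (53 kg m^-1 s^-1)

(A)

Reference: kg·m⁻¹·s⁻¹.
Each option:
  (A) [dynamic viscosity] = kg·m⁻¹·s⁻¹  ← same
  (B) [m²·s⁻²] / [m²·s⁻¹] = s⁻¹
  (C) [linear momentum] = kg·m·s⁻¹
  (D) [energy density] = kg·m⁻¹·s⁻²
  (E) [m] · [kg·m⁻¹·s⁻¹] = kg·s⁻¹
Only (A) matches kg·m⁻¹·s⁻¹.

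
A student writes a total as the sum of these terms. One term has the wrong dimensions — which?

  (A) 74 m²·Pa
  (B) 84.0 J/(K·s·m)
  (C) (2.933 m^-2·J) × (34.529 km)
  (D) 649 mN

In SI base units:
  (A) Pa·m² = N·m⁻²·m² = kg·m·s⁻²
  (B) J·s⁻¹·m⁻¹·K⁻¹ = N·m·s⁻¹·m⁻¹·K⁻¹ = kg·m·s⁻³·K⁻¹
  (C) [kg·s⁻²] · [m] = kg·m·s⁻²
  (D) N = kg·m·s⁻²
All reduce to kg·m·s⁻² except (B), which is kg·m·s⁻³·K⁻¹.

(B)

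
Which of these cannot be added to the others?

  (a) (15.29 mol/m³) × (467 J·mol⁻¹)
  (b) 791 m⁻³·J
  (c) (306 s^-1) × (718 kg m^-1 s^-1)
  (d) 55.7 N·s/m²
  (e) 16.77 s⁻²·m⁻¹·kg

(d)

Work out the base dimensions of each:
  (a) [m⁻³·mol] · [kg·m²·s⁻²·mol⁻¹] = kg·m⁻¹·s⁻²
  (b) J·m⁻³ = N·m·m⁻³ = kg·m⁻¹·s⁻²
  (c) [s⁻¹] · [kg·m⁻¹·s⁻¹] = kg·m⁻¹·s⁻²
  (d) N·s·m⁻² = kg·m·s⁻²·s·m⁻² = kg·m⁻¹·s⁻¹
  (e) kg·m⁻¹·s⁻²
All reduce to kg·m⁻¹·s⁻² except (d), which is kg·m⁻¹·s⁻¹.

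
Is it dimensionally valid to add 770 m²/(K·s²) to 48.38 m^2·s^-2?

No

Dimensions:
  770 m²/(K·s²):  m²·s⁻²·K⁻¹
  48.38 m^2·s^-2:  m²·s⁻²
m²·s⁻²·K⁻¹ ≠ m²·s⁻², so they cannot be added.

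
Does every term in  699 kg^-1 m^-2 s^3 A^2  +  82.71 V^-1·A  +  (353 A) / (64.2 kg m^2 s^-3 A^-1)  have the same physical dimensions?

Dimensions:
  699 kg^-1 m^-2 s^3 A^2:  kg⁻¹·m⁻²·s³·A²
  82.71 V^-1·A:  A·V⁻¹ = A·(J·C⁻¹)⁻¹ = kg⁻¹·m⁻²·s³·A²
  (353 A) / (64.2 kg m^2 s^-3 A^-1):  [A] / [kg·m²·s⁻³·A⁻¹] = kg⁻¹·m⁻²·s³·A²
Every term reduces to kg⁻¹·m⁻²·s³·A².

Yes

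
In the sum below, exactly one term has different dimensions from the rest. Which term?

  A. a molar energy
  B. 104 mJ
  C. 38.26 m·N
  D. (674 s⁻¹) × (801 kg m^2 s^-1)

A.

Work out the base dimensions of each:
  A. [molar energy] = kg·m²·s⁻²·mol⁻¹
  B. J = N·m = kg·m²·s⁻²
  C. N·m = kg·m·s⁻²·m = kg·m²·s⁻²
  D. [s⁻¹] · [kg·m²·s⁻¹] = kg·m²·s⁻²
All reduce to kg·m²·s⁻² except A., which is kg·m²·s⁻²·mol⁻¹.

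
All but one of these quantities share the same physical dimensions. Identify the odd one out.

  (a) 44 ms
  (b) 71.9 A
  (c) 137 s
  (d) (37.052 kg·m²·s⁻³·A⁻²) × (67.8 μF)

(b)

Dimensions:
  (a) s
  (b) A
  (c) s
  (d) [kg·m²·s⁻³·A⁻²] · [kg⁻¹·m⁻²·s⁴·A²] = s
All reduce to s except (b), which is A.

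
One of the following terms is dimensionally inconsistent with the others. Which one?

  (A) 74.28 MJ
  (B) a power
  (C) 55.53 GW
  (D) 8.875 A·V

(A)

In SI base units:
  (A) J = N·m = kg·m²·s⁻²
  (B) [power] = kg·m²·s⁻³
  (C) W = J·s⁻¹ = kg·m²·s⁻³
  (D) V·A = J·C⁻¹·A = kg·m²·s⁻³
All reduce to kg·m²·s⁻³ except (A), which is kg·m²·s⁻².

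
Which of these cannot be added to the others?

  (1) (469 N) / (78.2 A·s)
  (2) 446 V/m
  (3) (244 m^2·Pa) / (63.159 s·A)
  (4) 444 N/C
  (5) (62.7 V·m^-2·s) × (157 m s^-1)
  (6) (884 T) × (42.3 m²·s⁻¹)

In SI base units:
  (1) [kg·m·s⁻²] / [s·A] = kg·m·s⁻³·A⁻¹
  (2) V·m⁻¹ = J·C⁻¹·m⁻¹ = kg·m·s⁻³·A⁻¹
  (3) [kg·m·s⁻²] / [s·A] = kg·m·s⁻³·A⁻¹
  (4) N·C⁻¹ = kg·m·s⁻²·(s·A)⁻¹ = kg·m·s⁻³·A⁻¹
  (5) [kg·s⁻²·A⁻¹] · [m·s⁻¹] = kg·m·s⁻³·A⁻¹
  (6) [kg·s⁻²·A⁻¹] · [m²·s⁻¹] = kg·m²·s⁻³·A⁻¹
All reduce to kg·m·s⁻³·A⁻¹ except (6), which is kg·m²·s⁻³·A⁻¹.

(6)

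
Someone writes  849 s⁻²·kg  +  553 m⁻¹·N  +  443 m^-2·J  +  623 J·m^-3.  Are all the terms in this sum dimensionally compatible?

Work out the base dimensions of each:
  849 s⁻²·kg:  kg·s⁻²
  553 m⁻¹·N:  N·m⁻¹ = kg·m·s⁻²·m⁻¹ = kg·s⁻²
  443 m^-2·J:  J·m⁻² = N·m·m⁻² = kg·s⁻²
  623 J·m^-3:  J·m⁻³ = N·m·m⁻³ = kg·m⁻¹·s⁻²
The terms do not share a single dimension (kg·m⁻¹·s⁻² vs kg·s⁻²).

No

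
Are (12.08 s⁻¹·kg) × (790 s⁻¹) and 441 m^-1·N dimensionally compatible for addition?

Dimensions:
  (12.08 s⁻¹·kg) × (790 s⁻¹):  [kg·s⁻¹] · [s⁻¹] = kg·s⁻²
  441 m^-1·N:  N·m⁻¹ = kg·m·s⁻²·m⁻¹ = kg·s⁻²
Both are kg·s⁻², so they have the same dimensions and can be added.

Yes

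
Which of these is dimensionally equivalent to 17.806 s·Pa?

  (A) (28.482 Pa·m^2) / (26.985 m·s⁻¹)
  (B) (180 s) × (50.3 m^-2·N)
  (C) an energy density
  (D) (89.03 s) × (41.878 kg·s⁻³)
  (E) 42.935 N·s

(B)

Reference: Pa·s = N·m⁻²·s = kg·m⁻¹·s⁻¹.
Each option:
  (A) [kg·m·s⁻²] / [m·s⁻¹] = kg·s⁻¹
  (B) [s] · [kg·m⁻¹·s⁻²] = kg·m⁻¹·s⁻¹  ← same
  (C) [energy density] = kg·m⁻¹·s⁻²
  (D) [s] · [kg·s⁻³] = kg·s⁻²
  (E) N·s = kg·m·s⁻²·s = kg·m·s⁻¹
Only (B) matches kg·m⁻¹·s⁻¹.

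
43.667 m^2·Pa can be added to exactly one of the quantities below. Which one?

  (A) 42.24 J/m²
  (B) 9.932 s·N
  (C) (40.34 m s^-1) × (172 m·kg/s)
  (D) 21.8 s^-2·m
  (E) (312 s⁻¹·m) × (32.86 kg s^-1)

(E)

Reference: Pa·m² = N·m⁻²·m² = kg·m·s⁻².
Each option:
  (A) J·m⁻² = N·m·m⁻² = kg·s⁻²
  (B) N·s = kg·m·s⁻²·s = kg·m·s⁻¹
  (C) [m·s⁻¹] · [kg·m·s⁻¹] = kg·m²·s⁻²
  (D) m·s⁻²
  (E) [m·s⁻¹] · [kg·s⁻¹] = kg·m·s⁻²  ← same
Only (E) matches kg·m·s⁻².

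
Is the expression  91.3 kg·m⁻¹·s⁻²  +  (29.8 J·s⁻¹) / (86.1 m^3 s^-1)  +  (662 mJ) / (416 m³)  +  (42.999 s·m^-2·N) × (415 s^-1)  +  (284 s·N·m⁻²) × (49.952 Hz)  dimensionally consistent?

Yes

In SI base units:
  91.3 kg·m⁻¹·s⁻²:  kg·m⁻¹·s⁻²
  (29.8 J·s⁻¹) / (86.1 m^3 s^-1):  [kg·m²·s⁻³] / [m³·s⁻¹] = kg·m⁻¹·s⁻²
  (662 mJ) / (416 m³):  [kg·m²·s⁻²] / [m³] = kg·m⁻¹·s⁻²
  (42.999 s·m^-2·N) × (415 s^-1):  [kg·m⁻¹·s⁻¹] · [s⁻¹] = kg·m⁻¹·s⁻²
  (284 s·N·m⁻²) × (49.952 Hz):  [kg·m⁻¹·s⁻¹] · [s⁻¹] = kg·m⁻¹·s⁻²
Every term reduces to kg·m⁻¹·s⁻².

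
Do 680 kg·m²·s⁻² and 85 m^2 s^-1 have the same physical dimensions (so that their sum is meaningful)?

No

Reduce each to base SI dimensions:
  680 kg·m²·s⁻²:  kg·m²·s⁻²
  85 m^2 s^-1:  m²·s⁻¹
kg·m²·s⁻² ≠ m²·s⁻¹, so they cannot be added.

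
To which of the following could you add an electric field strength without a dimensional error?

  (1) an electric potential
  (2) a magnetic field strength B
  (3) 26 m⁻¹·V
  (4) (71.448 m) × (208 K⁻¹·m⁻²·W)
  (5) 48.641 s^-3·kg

(3)

Reference: [electric field strength] = kg·m·s⁻³·A⁻¹.
Each option:
  (1) [electric potential] = kg·m²·s⁻³·A⁻¹
  (2) [magnetic field strength B] = kg·s⁻²·A⁻¹
  (3) V·m⁻¹ = J·C⁻¹·m⁻¹ = kg·m·s⁻³·A⁻¹  ← same
  (4) [m] · [kg·s⁻³·K⁻¹] = kg·m·s⁻³·K⁻¹
  (5) kg·s⁻³
Only (3) matches kg·m·s⁻³·A⁻¹.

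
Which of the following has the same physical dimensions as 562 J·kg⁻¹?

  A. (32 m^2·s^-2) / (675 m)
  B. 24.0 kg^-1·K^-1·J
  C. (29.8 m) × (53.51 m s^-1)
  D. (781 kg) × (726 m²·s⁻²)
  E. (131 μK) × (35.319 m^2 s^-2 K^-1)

E.

Reference: J·kg⁻¹ = N·m·kg⁻¹ = m²·s⁻².
Each option:
  A. [m²·s⁻²] / [m] = m·s⁻²
  B. J·kg⁻¹·K⁻¹ = N·m·kg⁻¹·K⁻¹ = m²·s⁻²·K⁻¹
  C. [m] · [m·s⁻¹] = m²·s⁻¹
  D. [kg] · [m²·s⁻²] = kg·m²·s⁻²
  E. [K] · [m²·s⁻²·K⁻¹] = m²·s⁻²  ← same
Only E. matches m²·s⁻².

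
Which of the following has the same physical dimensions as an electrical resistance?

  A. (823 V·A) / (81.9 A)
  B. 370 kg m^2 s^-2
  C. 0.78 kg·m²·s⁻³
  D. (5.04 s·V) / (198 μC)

D.

Reference: [electrical resistance] = kg·m²·s⁻³·A⁻².
Each option:
  A. [kg·m²·s⁻³] / [A] = kg·m²·s⁻³·A⁻¹
  B. kg·m²·s⁻²
  C. kg·m²·s⁻³
  D. [kg·m²·s⁻²·A⁻¹] / [s·A] = kg·m²·s⁻³·A⁻²  ← same
Only D. matches kg·m²·s⁻³·A⁻².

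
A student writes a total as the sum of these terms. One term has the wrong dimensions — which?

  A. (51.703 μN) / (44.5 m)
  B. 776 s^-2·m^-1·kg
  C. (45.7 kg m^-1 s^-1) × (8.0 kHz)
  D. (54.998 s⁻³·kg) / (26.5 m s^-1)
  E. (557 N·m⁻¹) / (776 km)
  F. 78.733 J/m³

Dimensions:
  A. [kg·m·s⁻²] / [m] = kg·s⁻²
  B. kg·m⁻¹·s⁻²
  C. [kg·m⁻¹·s⁻¹] · [s⁻¹] = kg·m⁻¹·s⁻²
  D. [kg·s⁻³] / [m·s⁻¹] = kg·m⁻¹·s⁻²
  E. [kg·s⁻²] / [m] = kg·m⁻¹·s⁻²
  F. J·m⁻³ = N·m·m⁻³ = kg·m⁻¹·s⁻²
All reduce to kg·m⁻¹·s⁻² except A., which is kg·s⁻².

A.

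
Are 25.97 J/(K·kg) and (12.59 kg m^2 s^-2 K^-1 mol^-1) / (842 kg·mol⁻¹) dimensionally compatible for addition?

Yes

Dimensions:
  25.97 J/(K·kg):  J·kg⁻¹·K⁻¹ = N·m·kg⁻¹·K⁻¹ = m²·s⁻²·K⁻¹
  (12.59 kg m^2 s^-2 K^-1 mol^-1) / (842 kg·mol⁻¹):  [kg·m²·s⁻²·K⁻¹·mol⁻¹] / [kg·mol⁻¹] = m²·s⁻²·K⁻¹
Both are m²·s⁻²·K⁻¹, so they have the same dimensions and can be added.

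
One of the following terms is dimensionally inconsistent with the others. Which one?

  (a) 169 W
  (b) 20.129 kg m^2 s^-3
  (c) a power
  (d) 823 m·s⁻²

Work out the base dimensions of each:
  (a) W = J·s⁻¹ = kg·m²·s⁻³
  (b) kg·m²·s⁻³
  (c) [power] = kg·m²·s⁻³
  (d) m·s⁻²
All reduce to kg·m²·s⁻³ except (d), which is m·s⁻².

(d)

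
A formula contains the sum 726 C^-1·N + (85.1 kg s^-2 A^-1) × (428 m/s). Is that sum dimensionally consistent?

Expand each in SI base units:
  726 C^-1·N:  N·C⁻¹ = kg·m·s⁻²·(s·A)⁻¹ = kg·m·s⁻³·A⁻¹
  (85.1 kg s^-2 A^-1) × (428 m/s):  [kg·s⁻²·A⁻¹] · [m·s⁻¹] = kg·m·s⁻³·A⁻¹
Both are kg·m·s⁻³·A⁻¹, so they have the same dimensions and can be added.

Yes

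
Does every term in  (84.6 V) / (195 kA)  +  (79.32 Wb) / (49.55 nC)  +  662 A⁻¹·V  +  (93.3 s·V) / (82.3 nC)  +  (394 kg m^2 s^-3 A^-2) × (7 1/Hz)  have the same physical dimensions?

No

Dimensions:
  (84.6 V) / (195 kA):  [kg·m²·s⁻³·A⁻¹] / [A] = kg·m²·s⁻³·A⁻²
  (79.32 Wb) / (49.55 nC):  [kg·m²·s⁻²·A⁻¹] / [s·A] = kg·m²·s⁻³·A⁻²
  662 A⁻¹·V:  V·A⁻¹ = J·C⁻¹·A⁻¹ = kg·m²·s⁻³·A⁻²
  (93.3 s·V) / (82.3 nC):  [kg·m²·s⁻²·A⁻¹] / [s·A] = kg·m²·s⁻³·A⁻²
  (394 kg m^2 s^-3 A^-2) × (7 1/Hz):  [kg·m²·s⁻³·A⁻²] · [s] = kg·m²·s⁻²·A⁻²
The terms do not share a single dimension (kg·m²·s⁻²·A⁻² vs kg·m²·s⁻³·A⁻²).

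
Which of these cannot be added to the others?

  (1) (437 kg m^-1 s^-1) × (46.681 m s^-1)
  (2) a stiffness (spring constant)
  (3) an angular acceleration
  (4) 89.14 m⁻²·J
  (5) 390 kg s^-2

(3)

Reduce each to base SI dimensions:
  (1) [kg·m⁻¹·s⁻¹] · [m·s⁻¹] = kg·s⁻²
  (2) [stiffness (spring constant)] = kg·s⁻²
  (3) [angular acceleration] = s⁻²
  (4) J·m⁻² = N·m·m⁻² = kg·s⁻²
  (5) kg·s⁻²
All reduce to kg·s⁻² except (3), which is s⁻².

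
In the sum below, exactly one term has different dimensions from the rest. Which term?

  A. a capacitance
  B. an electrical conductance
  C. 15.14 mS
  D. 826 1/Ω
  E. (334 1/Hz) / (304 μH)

Work out the base dimensions of each:
  A. [capacitance] = kg⁻¹·m⁻²·s⁴·A²
  B. [electrical conductance] = kg⁻¹·m⁻²·s³·A²
  C. S = Ω⁻¹ = kg⁻¹·m⁻²·s³·A²
  D. Ω⁻¹ = (V·A⁻¹)⁻¹ = kg⁻¹·m⁻²·s³·A²
  E. [s] / [kg·m²·s⁻²·A⁻²] = kg⁻¹·m⁻²·s³·A²
All reduce to kg⁻¹·m⁻²·s³·A² except A., which is kg⁻¹·m⁻²·s⁴·A².

A.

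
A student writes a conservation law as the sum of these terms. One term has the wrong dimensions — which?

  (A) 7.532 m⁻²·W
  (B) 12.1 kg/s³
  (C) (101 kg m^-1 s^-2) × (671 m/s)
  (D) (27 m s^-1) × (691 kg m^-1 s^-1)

Expand each in SI base units:
  (A) W·m⁻² = J·s⁻¹·m⁻² = kg·s⁻³
  (B) kg·s⁻³
  (C) [kg·m⁻¹·s⁻²] · [m·s⁻¹] = kg·s⁻³
  (D) [m·s⁻¹] · [kg·m⁻¹·s⁻¹] = kg·s⁻²
All reduce to kg·s⁻³ except (D), which is kg·s⁻².

(D)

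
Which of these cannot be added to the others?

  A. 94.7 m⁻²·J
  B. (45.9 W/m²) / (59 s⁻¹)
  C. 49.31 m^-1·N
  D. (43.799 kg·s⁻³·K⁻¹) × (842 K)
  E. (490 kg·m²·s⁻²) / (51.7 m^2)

D.

Work out the base dimensions of each:
  A. J·m⁻² = N·m·m⁻² = kg·s⁻²
  B. [kg·s⁻³] / [s⁻¹] = kg·s⁻²
  C. N·m⁻¹ = kg·m·s⁻²·m⁻¹ = kg·s⁻²
  D. [kg·s⁻³·K⁻¹] · [K] = kg·s⁻³
  E. [kg·m²·s⁻²] / [m²] = kg·s⁻²
All reduce to kg·s⁻² except D., which is kg·s⁻³.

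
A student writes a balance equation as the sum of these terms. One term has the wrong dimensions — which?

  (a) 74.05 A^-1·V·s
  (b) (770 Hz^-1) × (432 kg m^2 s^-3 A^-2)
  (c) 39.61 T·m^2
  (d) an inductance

(c)

Dimensions:
  (a) V·s·A⁻¹ = J·C⁻¹·s·A⁻¹ = kg·m²·s⁻²·A⁻²
  (b) [s] · [kg·m²·s⁻³·A⁻²] = kg·m²·s⁻²·A⁻²
  (c) T·m² = Wb·m⁻²·m² = kg·m²·s⁻²·A⁻¹
  (d) [inductance] = kg·m²·s⁻²·A⁻²
All reduce to kg·m²·s⁻²·A⁻² except (c), which is kg·m²·s⁻²·A⁻¹.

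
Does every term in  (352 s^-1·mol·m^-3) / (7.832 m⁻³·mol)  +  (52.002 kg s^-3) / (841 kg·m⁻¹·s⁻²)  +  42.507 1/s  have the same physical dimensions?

No

In SI base units:
  (352 s^-1·mol·m^-3) / (7.832 m⁻³·mol):  [m⁻³·s⁻¹·mol] / [m⁻³·mol] = s⁻¹
  (52.002 kg s^-3) / (841 kg·m⁻¹·s⁻²):  [kg·s⁻³] / [kg·m⁻¹·s⁻²] = m·s⁻¹
  42.507 1/s:  s⁻¹
The terms do not share a single dimension (m·s⁻¹ vs s⁻¹).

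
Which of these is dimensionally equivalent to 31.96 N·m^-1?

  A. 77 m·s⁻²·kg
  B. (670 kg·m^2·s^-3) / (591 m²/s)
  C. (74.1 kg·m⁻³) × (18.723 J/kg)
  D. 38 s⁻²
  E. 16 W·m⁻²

Reference: N·m⁻¹ = kg·m·s⁻²·m⁻¹ = kg·s⁻².
Each option:
  A. kg·m·s⁻²
  B. [kg·m²·s⁻³] / [m²·s⁻¹] = kg·s⁻²  ← same
  C. [kg·m⁻³] · [m²·s⁻²] = kg·m⁻¹·s⁻²
  D. s⁻²
  E. W·m⁻² = J·s⁻¹·m⁻² = kg·s⁻³
Only B. matches kg·s⁻².

B.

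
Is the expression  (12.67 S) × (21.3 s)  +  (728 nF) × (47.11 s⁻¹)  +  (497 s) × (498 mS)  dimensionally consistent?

No

Work out the base dimensions of each:
  (12.67 S) × (21.3 s):  [kg⁻¹·m⁻²·s³·A²] · [s] = kg⁻¹·m⁻²·s⁴·A²
  (728 nF) × (47.11 s⁻¹):  [kg⁻¹·m⁻²·s⁴·A²] · [s⁻¹] = kg⁻¹·m⁻²·s³·A²
  (497 s) × (498 mS):  [s] · [kg⁻¹·m⁻²·s³·A²] = kg⁻¹·m⁻²·s⁴·A²
The terms do not share a single dimension (kg⁻¹·m⁻²·s³·A² vs kg⁻¹·m⁻²·s⁴·A²).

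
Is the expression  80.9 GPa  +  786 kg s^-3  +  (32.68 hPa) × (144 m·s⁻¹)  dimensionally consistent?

Work out the base dimensions of each:
  80.9 GPa:  Pa = N·m⁻² = kg·m⁻¹·s⁻²
  786 kg s^-3:  kg·s⁻³
  (32.68 hPa) × (144 m·s⁻¹):  [kg·m⁻¹·s⁻²] · [m·s⁻¹] = kg·s⁻³
The terms do not share a single dimension (kg·m⁻¹·s⁻² vs kg·s⁻³).

No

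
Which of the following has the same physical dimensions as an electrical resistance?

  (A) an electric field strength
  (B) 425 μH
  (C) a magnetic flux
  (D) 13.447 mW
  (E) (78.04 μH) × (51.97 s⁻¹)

Reference: [electrical resistance] = kg·m²·s⁻³·A⁻².
Each option:
  (A) [electric field strength] = kg·m·s⁻³·A⁻¹
  (B) H = V·s·A⁻¹ = kg·m²·s⁻²·A⁻²
  (C) [magnetic flux] = kg·m²·s⁻²·A⁻¹
  (D) W = J·s⁻¹ = kg·m²·s⁻³
  (E) [kg·m²·s⁻²·A⁻²] · [s⁻¹] = kg·m²·s⁻³·A⁻²  ← same
Only (E) matches kg·m²·s⁻³·A⁻².

(E)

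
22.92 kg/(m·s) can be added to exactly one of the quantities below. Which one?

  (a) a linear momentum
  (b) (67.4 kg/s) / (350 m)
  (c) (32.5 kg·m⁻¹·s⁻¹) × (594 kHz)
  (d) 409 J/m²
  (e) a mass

Reference: kg·m⁻¹·s⁻¹.
Each option:
  (a) [linear momentum] = kg·m·s⁻¹
  (b) [kg·s⁻¹] / [m] = kg·m⁻¹·s⁻¹  ← same
  (c) [kg·m⁻¹·s⁻¹] · [s⁻¹] = kg·m⁻¹·s⁻²
  (d) J·m⁻² = N·m·m⁻² = kg·s⁻²
  (e) [mass] = kg
Only (b) matches kg·m⁻¹·s⁻¹.

(b)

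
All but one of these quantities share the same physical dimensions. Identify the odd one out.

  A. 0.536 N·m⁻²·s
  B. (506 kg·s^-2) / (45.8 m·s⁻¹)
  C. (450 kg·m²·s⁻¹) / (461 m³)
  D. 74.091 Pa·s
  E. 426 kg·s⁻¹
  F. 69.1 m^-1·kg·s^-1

Work out the base dimensions of each:
  A. N·s·m⁻² = kg·m·s⁻²·s·m⁻² = kg·m⁻¹·s⁻¹
  B. [kg·s⁻²] / [m·s⁻¹] = kg·m⁻¹·s⁻¹
  C. [kg·m²·s⁻¹] / [m³] = kg·m⁻¹·s⁻¹
  D. Pa·s = N·m⁻²·s = kg·m⁻¹·s⁻¹
  E. kg·s⁻¹
  F. kg·m⁻¹·s⁻¹
All reduce to kg·m⁻¹·s⁻¹ except E., which is kg·s⁻¹.

E.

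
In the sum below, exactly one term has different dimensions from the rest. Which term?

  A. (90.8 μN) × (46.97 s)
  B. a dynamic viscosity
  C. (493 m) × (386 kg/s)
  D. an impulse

B.

In SI base units:
  A. [kg·m·s⁻²] · [s] = kg·m·s⁻¹
  B. [dynamic viscosity] = kg·m⁻¹·s⁻¹
  C. [m] · [kg·s⁻¹] = kg·m·s⁻¹
  D. [impulse] = kg·m·s⁻¹
All reduce to kg·m·s⁻¹ except B., which is kg·m⁻¹·s⁻¹.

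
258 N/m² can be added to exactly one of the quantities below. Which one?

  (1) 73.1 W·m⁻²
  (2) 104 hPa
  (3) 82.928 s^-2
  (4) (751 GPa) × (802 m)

Reference: N·m⁻² = kg·m·s⁻²·m⁻² = kg·m⁻¹·s⁻².
Each option:
  (1) W·m⁻² = J·s⁻¹·m⁻² = kg·s⁻³
  (2) Pa = N·m⁻² = kg·m⁻¹·s⁻²  ← same
  (3) s⁻²
  (4) [kg·m⁻¹·s⁻²] · [m] = kg·s⁻²
Only (2) matches kg·m⁻¹·s⁻².

(2)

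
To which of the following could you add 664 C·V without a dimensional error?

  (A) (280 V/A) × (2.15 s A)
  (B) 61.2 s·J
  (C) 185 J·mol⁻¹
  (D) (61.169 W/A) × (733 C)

(D)

Reference: C·V = s·A·J·C⁻¹ = kg·m²·s⁻².
Each option:
  (A) [kg·m²·s⁻³·A⁻²] · [s·A] = kg·m²·s⁻²·A⁻¹
  (B) J·s = N·m·s = kg·m²·s⁻¹
  (C) J·mol⁻¹ = N·m·mol⁻¹ = kg·m²·s⁻²·mol⁻¹
  (D) [kg·m²·s⁻³·A⁻¹] · [s·A] = kg·m²·s⁻²  ← same
Only (D) matches kg·m²·s⁻².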